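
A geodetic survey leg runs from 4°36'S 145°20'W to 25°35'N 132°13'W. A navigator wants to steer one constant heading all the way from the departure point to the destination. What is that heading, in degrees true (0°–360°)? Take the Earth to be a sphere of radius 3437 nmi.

Δψ = ln[tan(π/4+φ₂/2)/tan(π/4+φ₁/2)] = +0.5425
Δλ = +0.2289 rad (taken the short way round)
course = atan2(Δλ, Δψ) = 22.88°

22.9°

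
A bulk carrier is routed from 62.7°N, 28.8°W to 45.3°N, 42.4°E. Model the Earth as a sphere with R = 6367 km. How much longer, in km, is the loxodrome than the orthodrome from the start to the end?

Great circle: cos σ = sin φ₁ sin φ₂ + cos φ₁ cos φ₂ cos Δλ,  σ = 0.7443 rad → d_gc = 4738.6 km
Rhumb line: Δψ = -0.5265, q = Δφ/Δψ = 0.5768, d_rh = R√(Δφ²+q²Δλ²) = 4956.3 km
Excess = 4956.3 − 4738.6 = 217.7 ≈ 218 km

218 km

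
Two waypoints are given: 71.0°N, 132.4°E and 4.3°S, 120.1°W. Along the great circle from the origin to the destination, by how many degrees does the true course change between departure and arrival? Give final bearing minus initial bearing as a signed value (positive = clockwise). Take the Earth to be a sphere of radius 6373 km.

+86.9°

At departure: θ₁ = atan2(sin Δλ cos φ₂, cos φ₁ sin φ₂ − sin φ₁ cos φ₂ cos Δλ) = 74.76°
At arrival: θ₂ = atan2(sin Δλ cos φ₁, −cos φ₂ sin φ₁ + sin φ₂ cos φ₁ cos Δλ) = 161.64°
Δθ = θ₂ − θ₁ = +86.9°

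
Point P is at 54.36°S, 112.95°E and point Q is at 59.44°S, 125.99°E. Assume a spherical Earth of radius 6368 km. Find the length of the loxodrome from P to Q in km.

Δψ = ln[tan(π/4+φ₂/2)/tan(π/4+φ₁/2)] = -0.1627;  Δφ = -0.0887 rad,  Δλ = +0.2276 rad
q = Δφ/Δψ = 0.5451
d = R·√(Δφ² + q²Δλ²) = 6368·0.15248 = 971 km

971 km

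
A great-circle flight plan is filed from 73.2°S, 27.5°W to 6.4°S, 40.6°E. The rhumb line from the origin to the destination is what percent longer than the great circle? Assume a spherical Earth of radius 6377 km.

Great circle: σ = 1.3553 rad → d_gc = Rσ = 8642.7 km
Rhumb: Δφ = +1.1659, Δλ = +1.1886, Δψ = +1.8009, q = Δφ/Δψ = 0.6474 → d_rh = R√(Δφ²+q²Δλ²) = 8908.1 km
Excess = (8908.1 − 8642.7) / 8642.7 = 265.4 / 8642.7 = 3.07% ≈ 3.1%

3.1%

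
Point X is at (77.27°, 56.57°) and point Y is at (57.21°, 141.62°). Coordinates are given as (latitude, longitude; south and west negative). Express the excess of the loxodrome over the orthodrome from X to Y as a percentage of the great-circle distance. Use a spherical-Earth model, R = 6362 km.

8.3%

Great circle: σ = 0.5912 rad → d_gc = Rσ = 3761.0 km
Rhumb: Δφ = -0.3501, Δλ = +1.4844, Δψ = -0.9699, q = Δφ/Δψ = 0.3610 → d_rh = R√(Δφ²+q²Δλ²) = 4072.3 km
Excess = (4072.3 − 3761.0) / 3761.0 = 311.3 / 3761.0 = 8.28% ≈ 8.3%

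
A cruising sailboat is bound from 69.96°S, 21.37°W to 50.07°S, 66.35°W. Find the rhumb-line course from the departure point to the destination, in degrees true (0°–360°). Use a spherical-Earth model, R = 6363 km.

312.6°

Meridional parts: M(φ₁)=-1.7334, M(φ₂)=-1.0126 → ΔM = +0.7208;  Δλ = -0.7850 rad
tan C = Δλ / ΔM = -1.0891 → C = 312.56°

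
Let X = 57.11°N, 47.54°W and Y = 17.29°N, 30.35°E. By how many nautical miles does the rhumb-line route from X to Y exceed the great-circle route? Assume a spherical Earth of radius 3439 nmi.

143 nmi

Great circle: cos σ = sin φ₁ sin φ₂ + cos φ₁ cos φ₂ cos Δλ,  σ = 1.2043 rad → d_gc = 4141.6 nmi
Rhumb line: Δψ = -0.9138, q = Δφ/Δψ = 0.7606, d_rh = R√(Δφ²+q²Δλ²) = 4284.4 nmi
Excess = 4284.4 − 4141.6 = 142.8 ≈ 143 nmi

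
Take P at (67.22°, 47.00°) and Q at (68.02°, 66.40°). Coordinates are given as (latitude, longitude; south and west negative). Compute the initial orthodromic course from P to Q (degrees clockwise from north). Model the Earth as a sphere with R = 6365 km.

74.9°

θ = atan2( sin Δλ·cos φ₂ ,  cos φ₁ sin φ₂ − sin φ₁ cos φ₂ cos Δλ )
  = atan2(+0.1243, +0.0336) = 74.90°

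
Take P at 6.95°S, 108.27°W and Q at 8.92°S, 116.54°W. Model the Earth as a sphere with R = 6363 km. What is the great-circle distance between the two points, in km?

936 km

Haversine: a = sin²(Δφ/2)+cos φ₁ cos φ₂ sin²(Δλ/2) = 0.00539;  σ = 2·atan2(√a,√(1−a))
σ = 8.424° → d = Rσ = 6363·0.14702 = 936 km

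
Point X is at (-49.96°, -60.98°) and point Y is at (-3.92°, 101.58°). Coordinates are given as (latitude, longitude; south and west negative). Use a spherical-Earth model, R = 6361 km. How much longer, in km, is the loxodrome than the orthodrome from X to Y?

Great circle: cos σ = sin φ₁ sin φ₂ + cos φ₁ cos φ₂ cos Δλ,  σ = 2.1652 rad → d_gc = 13772.5 km
Rhumb line: Δψ = +0.9411, q = Δφ/Δψ = 0.8538, d_rh = R√(Δφ²+q²Δλ²) = 16234.9 km
Excess = 16234.9 − 13772.5 = 2462.4 ≈ 2462 km

2462 km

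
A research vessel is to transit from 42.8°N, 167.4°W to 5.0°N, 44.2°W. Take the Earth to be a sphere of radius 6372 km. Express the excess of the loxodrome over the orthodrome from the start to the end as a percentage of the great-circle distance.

Great circle: σ = 1.9188 rad → d_gc = Rσ = 12226.6 km
Rhumb: Δφ = -0.6597, Δλ = +2.1502, Δψ = -0.7407, q = Δφ/Δψ = 0.8907 → d_rh = R√(Δφ²+q²Δλ²) = 12907.5 km
Excess = (12907.5 − 12226.6) / 12226.6 = 680.9 / 12226.6 = 5.57% ≈ 5.6%

5.6%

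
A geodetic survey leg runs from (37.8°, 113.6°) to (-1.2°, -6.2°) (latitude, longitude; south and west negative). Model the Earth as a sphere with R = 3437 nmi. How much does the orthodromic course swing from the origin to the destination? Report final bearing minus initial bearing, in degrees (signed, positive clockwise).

Initial bearing θ₁ = atan2(sin Δλ cos φ₂, cos φ₁ sin φ₂ − sin φ₁ cos φ₂ cos Δλ) = 288.36°
Final bearing θ₂ = (initial bearing from the destination back to the start) + 180° = 228.60°
Δθ = θ₂ − θ₁ = -59.8°

-59.8°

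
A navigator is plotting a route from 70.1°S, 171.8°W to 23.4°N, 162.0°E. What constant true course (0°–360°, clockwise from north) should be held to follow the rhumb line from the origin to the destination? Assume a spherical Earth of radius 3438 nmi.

348.1°

Δψ = ln[tan(π/4+φ₂/2)/tan(π/4+φ₁/2)] = +2.1608
Δλ = -0.4573 rad (taken the short way round)
course = atan2(Δλ, Δψ) = 348.05°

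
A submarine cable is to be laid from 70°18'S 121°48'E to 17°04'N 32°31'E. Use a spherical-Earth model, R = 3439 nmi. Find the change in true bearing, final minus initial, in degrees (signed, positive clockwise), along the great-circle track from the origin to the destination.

+62.9°

At departure: θ₁ = atan2(sin Δλ cos φ₂, cos φ₁ sin φ₂ − sin φ₁ cos φ₂ cos Δλ) = 276.58°
At arrival: θ₂ = atan2(sin Δλ cos φ₁, −cos φ₂ sin φ₁ + sin φ₂ cos φ₁ cos Δλ) = 339.49°
Δθ = θ₂ − θ₁ = +62.9°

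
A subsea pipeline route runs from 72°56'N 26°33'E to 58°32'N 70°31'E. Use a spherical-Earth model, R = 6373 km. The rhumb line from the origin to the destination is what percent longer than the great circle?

2.1%

Great circle: σ = 0.3881 rad → d_gc = Rσ = 2473.1 km
Rhumb: Δφ = -0.2513, Δλ = +0.7674, Δψ = -0.6300, q = Δφ/Δψ = 0.3990 → d_rh = R√(Δφ²+q²Δλ²) = 2524.3 km
Excess = (2524.3 − 2473.1) / 2473.1 = 51.2 / 2473.1 = 2.07% ≈ 2.1%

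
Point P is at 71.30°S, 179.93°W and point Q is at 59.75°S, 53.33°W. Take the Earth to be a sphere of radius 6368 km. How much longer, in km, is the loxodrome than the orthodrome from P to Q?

998 km

Great circle: cos σ = sin φ₁ sin φ₂ + cos φ₁ cos φ₂ cos Δλ,  σ = 0.7642 rad → d_gc = 4866.4 km
Rhumb line: Δψ = +0.4957, q = Δφ/Δψ = 0.4067, d_rh = R√(Δφ²+q²Δλ²) = 5864.8 km
Excess = 5864.8 − 4866.4 = 998.4 ≈ 998 km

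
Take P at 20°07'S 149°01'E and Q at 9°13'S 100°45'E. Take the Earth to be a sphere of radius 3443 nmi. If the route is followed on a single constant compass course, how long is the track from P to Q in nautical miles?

2877 nmi

Δψ = ln[tan(π/4+φ₂/2)/tan(π/4+φ₁/2)] = +0.1970;  Δφ = +0.1902 rad,  Δλ = -0.8424 rad
q = Δφ/Δψ = 0.9658
d = R·√(Δφ² + q²Δλ²) = 3443·0.83551 = 2877 nmi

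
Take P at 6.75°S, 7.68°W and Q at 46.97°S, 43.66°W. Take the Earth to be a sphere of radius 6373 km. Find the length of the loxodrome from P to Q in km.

Rhumb course C = atan2(Δλ, Δψ) with Δψ = ln[tan(π/4+φ₂/2)/tan(π/4+φ₁/2)] = -0.8128, Δλ = -0.6280 → C = 217.69°
d = R·|Δφ| / |cos C| = 6373·0.70197 / 0.79133 = 5653 km

5653 km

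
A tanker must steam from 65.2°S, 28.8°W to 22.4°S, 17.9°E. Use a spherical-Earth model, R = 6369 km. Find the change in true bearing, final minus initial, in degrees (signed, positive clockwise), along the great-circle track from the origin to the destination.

-35.6°

At departure: θ₁ = atan2(sin Δλ cos φ₂, cos φ₁ sin φ₂ − sin φ₁ cos φ₂ cos Δλ) = 58.29°
At arrival: θ₂ = atan2(sin Δλ cos φ₁, −cos φ₂ sin φ₁ + sin φ₂ cos φ₁ cos Δλ) = 22.70°
Δθ = θ₂ − θ₁ = -35.6°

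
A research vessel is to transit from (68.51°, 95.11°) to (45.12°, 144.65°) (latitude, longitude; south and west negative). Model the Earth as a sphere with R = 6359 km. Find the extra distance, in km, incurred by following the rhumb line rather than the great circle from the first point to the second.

86 km

Great circle: cos σ = sin φ₁ sin φ₂ + cos φ₁ cos φ₂ cos Δλ,  σ = 0.5969 rad → d_gc = 3795.8 km
Rhumb line: Δψ = -0.7776, q = Δφ/Δψ = 0.5250, d_rh = R√(Δφ²+q²Δλ²) = 3882.1 km
Excess = 3882.1 − 3795.8 = 86.3 ≈ 86 km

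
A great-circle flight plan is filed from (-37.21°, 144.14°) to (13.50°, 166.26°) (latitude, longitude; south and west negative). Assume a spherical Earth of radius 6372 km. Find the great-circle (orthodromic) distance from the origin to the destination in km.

6096 km

cos σ = sin φ₁ sin φ₂ + cos φ₁ cos φ₂ cos Δλ
      = sin(-37.21°)sin(13.50°) + cos(-37.21°)cos(13.50°)cos(22.12°) = 0.5762
σ = 54.813° → d = Rσ = 6372·0.95667 = 6096 km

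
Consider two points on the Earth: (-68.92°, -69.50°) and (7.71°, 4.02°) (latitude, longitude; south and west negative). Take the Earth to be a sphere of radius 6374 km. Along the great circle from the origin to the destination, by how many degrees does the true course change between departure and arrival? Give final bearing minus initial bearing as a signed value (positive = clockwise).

Initial bearing θ₁ = atan2(sin Δλ cos φ₂, cos φ₁ sin φ₂ − sin φ₁ cos φ₂ cos Δλ) = 71.90°
Final bearing θ₂ = (initial bearing from the destination back to the start) + 180° = 20.18°
Δθ = θ₂ − θ₁ = -51.7°

-51.7°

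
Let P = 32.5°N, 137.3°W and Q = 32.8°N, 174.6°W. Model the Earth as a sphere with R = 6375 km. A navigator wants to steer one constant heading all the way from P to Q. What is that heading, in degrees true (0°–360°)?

270.5°

Δψ = ln[tan(π/4+φ₂/2)/tan(π/4+φ₁/2)] = +0.0062
Δλ = -0.6510 rad (taken the short way round)
course = atan2(Δλ, Δψ) = 270.55°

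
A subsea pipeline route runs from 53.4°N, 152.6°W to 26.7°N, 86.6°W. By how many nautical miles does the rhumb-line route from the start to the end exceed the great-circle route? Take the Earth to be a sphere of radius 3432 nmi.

Great circle: cos σ = sin φ₁ sin φ₂ + cos φ₁ cos φ₂ cos Δλ,  σ = 0.9553 rad → d_gc = 3278.6 nmi
Rhumb line: Δψ = -0.6226, q = Δφ/Δψ = 0.7484, d_rh = R√(Δφ²+q²Δλ²) = 3363.4 nmi
Excess = 3363.4 − 3278.6 = 84.8 ≈ 85 nmi

85 nmi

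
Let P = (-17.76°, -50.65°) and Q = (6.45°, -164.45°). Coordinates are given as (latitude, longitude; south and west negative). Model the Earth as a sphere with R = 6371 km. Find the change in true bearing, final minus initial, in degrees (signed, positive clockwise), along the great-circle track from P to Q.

+17.6°

At departure: θ₁ = atan2(sin Δλ cos φ₂, cos φ₁ sin φ₂ − sin φ₁ cos φ₂ cos Δλ) = 269.03°
At arrival: θ₂ = atan2(sin Δλ cos φ₁, −cos φ₂ sin φ₁ + sin φ₂ cos φ₁ cos Δλ) = 286.61°
Δθ = θ₂ − θ₁ = +17.6°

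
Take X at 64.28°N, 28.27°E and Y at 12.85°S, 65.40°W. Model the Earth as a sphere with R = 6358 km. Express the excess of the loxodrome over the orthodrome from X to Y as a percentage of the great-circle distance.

3.6%

Great circle: σ = 1.8003 rad → d_gc = Rσ = 11446.0 km
Rhumb: Δφ = -1.3462, Δλ = -1.6348, Δψ = -1.7033, q = Δφ/Δψ = 0.7903 → d_rh = R√(Δφ²+q²Δλ²) = 11863.5 km
Excess = (11863.5 − 11446.0) / 11446.0 = 417.5 / 11446.0 = 3.648% ≈ 3.6%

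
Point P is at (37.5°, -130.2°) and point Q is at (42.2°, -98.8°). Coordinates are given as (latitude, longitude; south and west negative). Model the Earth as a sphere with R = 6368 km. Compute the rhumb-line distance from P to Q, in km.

2728 km

Δψ = ln[tan(π/4+φ₂/2)/tan(π/4+φ₁/2)] = +0.1069;  Δφ = +0.0820 rad,  Δλ = +0.5480 rad
q = Δφ/Δψ = 0.7672
d = R·√(Δφ² + q²Δλ²) = 6368·0.42838 = 2728 km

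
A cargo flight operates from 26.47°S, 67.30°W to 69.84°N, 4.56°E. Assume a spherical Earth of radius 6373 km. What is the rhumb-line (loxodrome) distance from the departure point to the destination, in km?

Rhumb course C = atan2(Δλ, Δψ) with Δψ = ln[tan(π/4+φ₂/2)/tan(π/4+φ₁/2)] = +2.2066, Δλ = +1.2542 → C = 29.61°
d = R·|Δφ| / |cos C| = 6373·1.68093 / 0.86939 = 12322 km

12322 km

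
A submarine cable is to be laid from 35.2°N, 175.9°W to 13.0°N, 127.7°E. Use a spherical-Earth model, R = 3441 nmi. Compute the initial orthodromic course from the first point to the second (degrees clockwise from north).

N = sin Δλ·cos φ₂ = -0.8116;  D = cos φ₁ sin φ₂ − sin φ₁ cos φ₂ cos Δλ = -0.1270
initial course = atan2(N, D) = 261.11°

261.1°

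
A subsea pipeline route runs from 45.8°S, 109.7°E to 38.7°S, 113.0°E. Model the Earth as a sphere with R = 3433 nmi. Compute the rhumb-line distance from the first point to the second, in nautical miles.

Δψ = ln[tan(π/4+φ₂/2)/tan(π/4+φ₁/2)] = +0.1677;  Δφ = +0.1239 rad,  Δλ = +0.0576 rad
q = Δφ/Δψ = 0.7390
d = R·√(Δφ² + q²Δλ²) = 3433·0.13102 = 450 nmi

450 nmi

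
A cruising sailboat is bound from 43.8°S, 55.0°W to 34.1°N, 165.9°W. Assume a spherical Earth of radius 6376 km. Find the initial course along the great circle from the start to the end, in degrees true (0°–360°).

N = sin Δλ·cos φ₂ = -0.7736;  D = cos φ₁ sin φ₂ − sin φ₁ cos φ₂ cos Δλ = +0.2002
initial course = atan2(N, D) = 284.51°

284.5°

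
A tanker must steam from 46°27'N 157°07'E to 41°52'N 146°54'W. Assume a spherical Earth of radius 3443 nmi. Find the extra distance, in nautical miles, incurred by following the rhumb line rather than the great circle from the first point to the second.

49 nmi

Great circle: cos σ = sin φ₁ sin φ₂ + cos φ₁ cos φ₂ cos Δλ,  σ = 0.6908 rad → d_gc = 2378.3 nmi
Rhumb line: Δψ = -0.1116, q = Δφ/Δψ = 0.7169, d_rh = R√(Δφ²+q²Δλ²) = 2427.3 nmi
Excess = 2427.3 − 2378.3 = 49.0 ≈ 49 nmi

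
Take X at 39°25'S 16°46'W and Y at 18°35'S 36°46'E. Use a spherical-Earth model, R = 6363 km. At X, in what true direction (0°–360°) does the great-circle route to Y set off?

81.7°

N = sin Δλ·cos φ₂ = +0.7623;  D = cos φ₁ sin φ₂ − sin φ₁ cos φ₂ cos Δλ = +0.1115
initial course = atan2(N, D) = 81.68°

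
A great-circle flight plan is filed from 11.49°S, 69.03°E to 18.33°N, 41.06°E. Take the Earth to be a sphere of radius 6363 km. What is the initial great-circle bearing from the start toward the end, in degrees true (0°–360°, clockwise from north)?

316.9°

θ = atan2( sin Δλ·cos φ₂ ,  cos φ₁ sin φ₂ − sin φ₁ cos φ₂ cos Δλ )
  = atan2(-0.4452, +0.4752) = 316.87°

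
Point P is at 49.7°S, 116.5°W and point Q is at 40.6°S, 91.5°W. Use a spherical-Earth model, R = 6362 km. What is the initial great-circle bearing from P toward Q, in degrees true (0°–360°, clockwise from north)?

72.1°

N = sin Δλ·cos φ₂ = +0.3209;  D = cos φ₁ sin φ₂ − sin φ₁ cos φ₂ cos Δλ = +0.1039
initial course = atan2(N, D) = 72.06°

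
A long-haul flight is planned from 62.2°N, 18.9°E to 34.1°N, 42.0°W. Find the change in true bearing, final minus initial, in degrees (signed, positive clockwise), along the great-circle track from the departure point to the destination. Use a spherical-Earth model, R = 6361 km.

-48.6°

At departure: θ₁ = atan2(sin Δλ cos φ₂, cos φ₁ sin φ₂ − sin φ₁ cos φ₂ cos Δλ) = 262.54°
At arrival: θ₂ = atan2(sin Δλ cos φ₁, −cos φ₂ sin φ₁ + sin φ₂ cos φ₁ cos Δλ) = 213.95°
Δθ = θ₂ − θ₁ = -48.6°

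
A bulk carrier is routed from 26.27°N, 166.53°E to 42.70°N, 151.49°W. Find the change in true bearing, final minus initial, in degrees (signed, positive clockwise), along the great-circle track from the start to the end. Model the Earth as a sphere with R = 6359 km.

+24.8°

Initial bearing θ₁ = atan2(sin Δλ cos φ₂, cos φ₁ sin φ₂ − sin φ₁ cos φ₂ cos Δλ) = 53.31°
Final bearing θ₂ = (initial bearing from the destination back to the start) + 180° = 78.06°
Δθ = θ₂ − θ₁ = +24.8°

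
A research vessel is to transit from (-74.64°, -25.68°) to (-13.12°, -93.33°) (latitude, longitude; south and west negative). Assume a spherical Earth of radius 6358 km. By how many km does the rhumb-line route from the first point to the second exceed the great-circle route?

Great circle: cos σ = sin φ₁ sin φ₂ + cos φ₁ cos φ₂ cos Δλ,  σ = 1.2483 rad → d_gc = 7936.4 km
Rhumb line: Δψ = +1.7726, q = Δφ/Δψ = 0.6057, d_rh = R√(Δφ²+q²Δλ²) = 8202.6 km
Excess = 8202.6 − 7936.4 = 266.2 ≈ 266 km

266 km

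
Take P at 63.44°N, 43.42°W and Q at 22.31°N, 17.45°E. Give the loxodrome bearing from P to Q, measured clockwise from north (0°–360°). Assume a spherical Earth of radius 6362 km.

Meridional parts: M(φ₁)=+1.4438, M(φ₂)=+0.3996 → ΔM = -1.0442;  Δλ = +1.0624 rad
tan C = Δλ / ΔM = -1.0174 → C = 134.51°

134.5°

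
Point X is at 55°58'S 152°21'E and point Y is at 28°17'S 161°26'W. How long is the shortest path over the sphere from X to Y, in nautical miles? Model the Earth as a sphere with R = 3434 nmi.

Haversine: a = sin²(Δφ/2)+cos φ₁ cos φ₂ sin²(Δλ/2) = 0.13315;  σ = 2·atan2(√a,√(1−a))
σ = 42.803° → d = Rσ = 3434·0.74705 = 2565 nmi

2565 nmi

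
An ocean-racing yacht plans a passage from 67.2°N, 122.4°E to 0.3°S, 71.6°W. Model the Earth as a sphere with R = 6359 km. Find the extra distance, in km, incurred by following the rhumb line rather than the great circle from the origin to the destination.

2975 km

Great circle: cos σ = sin φ₁ sin φ₂ + cos φ₁ cos φ₂ cos Δλ,  σ = 1.9615 rad → d_gc = 12473.1 km
Rhumb line: Δψ = -1.6065, q = Δφ/Δψ = 0.7333, d_rh = R√(Δφ²+q²Δλ²) = 15448.4 km
Excess = 15448.4 − 12473.1 = 2975.3 ≈ 2975 km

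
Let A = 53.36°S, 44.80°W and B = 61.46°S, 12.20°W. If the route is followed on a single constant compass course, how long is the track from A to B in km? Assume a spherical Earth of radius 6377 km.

Rhumb course C = atan2(Δλ, Δψ) with Δψ = ln[tan(π/4+φ₂/2)/tan(π/4+φ₁/2)] = -0.2638, Δλ = +0.5690 → C = 114.87°
d = R·|Δφ| / |cos C| = 6377·0.14137 / 0.42059 = 2143 km

2143 km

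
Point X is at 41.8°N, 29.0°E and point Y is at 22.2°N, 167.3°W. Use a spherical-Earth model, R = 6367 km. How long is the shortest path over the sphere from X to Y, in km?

12695 km

cos σ = sin φ₁ sin φ₂ + cos φ₁ cos φ₂ cos Δλ
      = sin(41.80°)sin(22.20°) + cos(41.80°)cos(22.20°)cos(163.70°) = -0.4106
σ = 114.244° → d = Rσ = 6367·1.99394 = 12695 km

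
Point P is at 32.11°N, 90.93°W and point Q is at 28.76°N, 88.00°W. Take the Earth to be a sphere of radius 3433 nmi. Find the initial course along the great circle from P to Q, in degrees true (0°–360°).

θ = atan2( sin Δλ·cos φ₂ ,  cos φ₁ sin φ₂ − sin φ₁ cos φ₂ cos Δλ )
  = atan2(+0.0448, -0.0578) = 142.23°

142.2°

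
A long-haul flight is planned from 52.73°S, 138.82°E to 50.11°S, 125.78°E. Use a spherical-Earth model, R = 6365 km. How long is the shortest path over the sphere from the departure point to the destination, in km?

948 km

Haversine: a = sin²(Δφ/2)+cos φ₁ cos φ₂ sin²(Δλ/2) = 0.00553;  σ = 2·atan2(√a,√(1−a))
σ = 8.529° → d = Rσ = 6365·0.14887 = 948 km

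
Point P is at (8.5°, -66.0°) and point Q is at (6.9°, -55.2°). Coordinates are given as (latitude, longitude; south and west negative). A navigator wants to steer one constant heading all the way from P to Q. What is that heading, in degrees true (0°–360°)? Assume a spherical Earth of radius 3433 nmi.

Δψ = ln[tan(π/4+φ₂/2)/tan(π/4+φ₁/2)] = -0.0282
Δλ = +0.1885 rad (taken the short way round)
course = atan2(Δλ, Δψ) = 98.50°

98.5°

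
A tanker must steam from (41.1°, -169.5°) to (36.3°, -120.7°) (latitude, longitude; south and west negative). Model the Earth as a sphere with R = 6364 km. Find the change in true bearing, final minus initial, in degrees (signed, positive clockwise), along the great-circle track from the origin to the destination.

+31.7°

At departure: θ₁ = atan2(sin Δλ cos φ₂, cos φ₁ sin φ₂ − sin φ₁ cos φ₂ cos Δλ) = 80.90°
At arrival: θ₂ = atan2(sin Δλ cos φ₁, −cos φ₂ sin φ₁ + sin φ₂ cos φ₁ cos Δλ) = 112.59°
Δθ = θ₂ − θ₁ = +31.7°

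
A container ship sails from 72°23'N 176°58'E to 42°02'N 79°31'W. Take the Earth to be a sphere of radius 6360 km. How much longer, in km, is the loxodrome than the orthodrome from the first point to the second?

Great circle: cos σ = sin φ₁ sin φ₂ + cos φ₁ cos φ₂ cos Δλ,  σ = 0.9451 rad → d_gc = 6011.2 km
Rhumb line: Δψ = -1.0547, q = Δφ/Δψ = 0.5023, d_rh = R√(Δφ²+q²Δλ²) = 6682.6 km
Excess = 6682.6 − 6011.2 = 671.4 ≈ 671 km

671 km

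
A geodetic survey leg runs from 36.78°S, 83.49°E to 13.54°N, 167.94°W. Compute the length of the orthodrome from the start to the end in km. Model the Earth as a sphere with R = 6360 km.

Haversine: a = sin²(Δφ/2)+cos φ₁ cos φ₂ sin²(Δλ/2) = 0.69408;  σ = 2·atan2(√a,√(1−a))
σ = 112.840° → d = Rσ = 6360·1.96943 = 12526 km

12526 km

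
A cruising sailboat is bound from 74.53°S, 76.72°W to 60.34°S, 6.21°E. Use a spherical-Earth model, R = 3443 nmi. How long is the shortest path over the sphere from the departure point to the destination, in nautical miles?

cos σ = sin φ₁ sin φ₂ + cos φ₁ cos φ₂ cos Δλ
      = sin(-74.53°)sin(-60.34°) + cos(-74.53°)cos(-60.34°)cos(82.93°) = 0.8537
σ = 31.379° → d = Rσ = 3443·0.54767 = 1886 nmi

1886 nmi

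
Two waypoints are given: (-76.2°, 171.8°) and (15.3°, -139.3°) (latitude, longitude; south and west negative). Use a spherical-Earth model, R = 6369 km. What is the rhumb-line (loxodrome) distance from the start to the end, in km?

10804 km

Δψ = ln[tan(π/4+φ₂/2)/tan(π/4+φ₁/2)] = +2.3821;  Δφ = +1.5970 rad,  Δλ = +0.8535 rad
q = Δφ/Δψ = 0.6704
d = R·√(Δφ² + q²Δλ²) = 6369·1.69638 = 10804 km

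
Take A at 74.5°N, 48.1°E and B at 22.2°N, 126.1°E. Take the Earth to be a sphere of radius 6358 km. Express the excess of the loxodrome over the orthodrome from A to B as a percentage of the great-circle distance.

Great circle: σ = 1.1423 rad → d_gc = Rσ = 7262.5 km
Rhumb: Δφ = -0.9128, Δλ = +1.3614, Δψ = -1.5969, q = Δφ/Δψ = 0.5716 → d_rh = R√(Δφ²+q²Δλ²) = 7626.4 km
Excess = (7626.4 − 7262.5) / 7262.5 = 363.9 / 7262.5 = 5.01% ≈ 5.0%

5.0%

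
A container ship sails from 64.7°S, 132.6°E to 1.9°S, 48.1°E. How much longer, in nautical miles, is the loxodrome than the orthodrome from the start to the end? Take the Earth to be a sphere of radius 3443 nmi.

198 nmi

Great circle: cos σ = sin φ₁ sin φ₂ + cos φ₁ cos φ₂ cos Δλ,  σ = 1.4998 rad → d_gc = 5163.9 nmi
Rhumb line: Δψ = +1.4610, q = Δφ/Δψ = 0.7502, d_rh = R√(Δφ²+q²Δλ²) = 5362.2 nmi
Excess = 5362.2 − 5163.9 = 198.3 ≈ 198 nmi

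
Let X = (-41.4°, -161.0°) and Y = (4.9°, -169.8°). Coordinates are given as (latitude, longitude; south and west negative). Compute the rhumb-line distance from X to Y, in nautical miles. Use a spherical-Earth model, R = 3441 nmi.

Δψ = ln[tan(π/4+φ₂/2)/tan(π/4+φ₁/2)] = +0.8808;  Δφ = +0.8081 rad,  Δλ = -0.1536 rad
q = Δφ/Δψ = 0.9175
d = R·√(Δφ² + q²Δλ²) = 3441·0.82028 = 2823 nmi

2823 nmi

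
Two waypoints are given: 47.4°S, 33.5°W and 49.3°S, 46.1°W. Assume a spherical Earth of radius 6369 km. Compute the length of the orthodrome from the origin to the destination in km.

Haversine: a = sin²(Δφ/2)+cos φ₁ cos φ₂ sin²(Δλ/2) = 0.00559;  σ = 2·atan2(√a,√(1−a))
σ = 8.576° → d = Rσ = 6369·0.14967 = 953 km

953 km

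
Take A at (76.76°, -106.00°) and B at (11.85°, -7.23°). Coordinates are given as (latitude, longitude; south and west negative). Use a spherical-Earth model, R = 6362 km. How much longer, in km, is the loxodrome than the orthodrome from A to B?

696 km

Great circle: cos σ = sin φ₁ sin φ₂ + cos φ₁ cos φ₂ cos Δλ,  σ = 1.4043 rad → d_gc = 8934.2 km
Rhumb line: Δψ = -1.9454, q = Δφ/Δψ = 0.5824, d_rh = R√(Δφ²+q²Δλ²) = 9630.1 km
Excess = 9630.1 − 8934.2 = 695.9 ≈ 696 km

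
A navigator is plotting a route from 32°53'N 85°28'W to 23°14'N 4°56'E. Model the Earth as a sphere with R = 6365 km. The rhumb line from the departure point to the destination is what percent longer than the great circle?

Great circle: σ = 1.3605 rad → d_gc = Rσ = 8659.3 km
Rhumb: Δφ = -0.1684, Δλ = +1.5778, Δψ = -0.1912, q = Δφ/Δψ = 0.8808 → d_rh = R√(Δφ²+q²Δλ²) = 8910.5 km
Excess = (8910.5 − 8659.3) / 8659.3 = 251.2 / 8659.3 = 2.90% ≈ 2.9%

2.9%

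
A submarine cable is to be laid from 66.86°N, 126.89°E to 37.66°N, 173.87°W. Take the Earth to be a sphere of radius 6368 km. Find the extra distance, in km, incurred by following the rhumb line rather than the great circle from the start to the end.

146 km

Great circle: cos σ = sin φ₁ sin φ₂ + cos φ₁ cos φ₂ cos Δλ,  σ = 0.7657 rad → d_gc = 4875.7 km
Rhumb line: Δψ = -0.8756, q = Δφ/Δψ = 0.5820, d_rh = R√(Δφ²+q²Δλ²) = 5021.7 km
Excess = 5021.7 − 4875.7 = 146.0 ≈ 146 km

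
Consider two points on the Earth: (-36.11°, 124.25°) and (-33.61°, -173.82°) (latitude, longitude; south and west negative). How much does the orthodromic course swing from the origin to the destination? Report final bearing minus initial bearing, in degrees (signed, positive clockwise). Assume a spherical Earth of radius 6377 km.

-37.9°

Initial bearing θ₁ = atan2(sin Δλ cos φ₂, cos φ₁ sin φ₂ − sin φ₁ cos φ₂ cos Δλ) = 106.40°
Final bearing θ₂ = (initial bearing from the destination back to the start) + 180° = 68.53°
Δθ = θ₂ − θ₁ = -37.9°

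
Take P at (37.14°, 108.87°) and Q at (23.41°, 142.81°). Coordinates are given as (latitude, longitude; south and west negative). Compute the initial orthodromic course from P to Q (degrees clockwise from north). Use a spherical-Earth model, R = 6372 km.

105.6°

θ = atan2( sin Δλ·cos φ₂ ,  cos φ₁ sin φ₂ − sin φ₁ cos φ₂ cos Δλ )
  = atan2(+0.5124, -0.1429) = 105.59°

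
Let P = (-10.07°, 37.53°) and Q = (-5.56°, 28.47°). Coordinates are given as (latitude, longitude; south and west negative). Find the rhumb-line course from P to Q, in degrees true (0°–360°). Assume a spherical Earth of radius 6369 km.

296.7°

Meridional parts: M(φ₁)=-0.1767, M(φ₂)=-0.0972 → ΔM = +0.0795;  Δλ = -0.1581 rad
tan C = Δλ / ΔM = -1.9897 → C = 296.68°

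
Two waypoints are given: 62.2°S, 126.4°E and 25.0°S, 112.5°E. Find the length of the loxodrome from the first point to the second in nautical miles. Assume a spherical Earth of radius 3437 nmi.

2304 nmi

Δψ = ln[tan(π/4+φ₂/2)/tan(π/4+φ₁/2)] = +0.9456;  Δφ = +0.6493 rad,  Δλ = -0.2426 rad
q = Δφ/Δψ = 0.6866
d = R·√(Δφ² + q²Δλ²) = 3437·0.67029 = 2304 nmi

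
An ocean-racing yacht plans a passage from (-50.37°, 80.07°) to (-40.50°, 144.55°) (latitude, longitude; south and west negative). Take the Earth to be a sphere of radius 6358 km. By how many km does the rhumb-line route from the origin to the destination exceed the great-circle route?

145 km

Great circle: cos σ = sin φ₁ sin φ₂ + cos φ₁ cos φ₂ cos Δλ,  σ = 0.7825 rad → d_gc = 4975.2 km
Rhumb line: Δψ = +0.2464, q = Δφ/Δψ = 0.6991, d_rh = R√(Δφ²+q²Δλ²) = 5120.4 km
Excess = 5120.4 − 4975.2 = 145.2 ≈ 145 km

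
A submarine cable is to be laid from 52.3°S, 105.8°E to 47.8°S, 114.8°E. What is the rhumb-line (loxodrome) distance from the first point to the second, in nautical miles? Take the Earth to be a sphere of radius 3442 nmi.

Δψ = ln[tan(π/4+φ₂/2)/tan(π/4+φ₁/2)] = +0.1224;  Δφ = +0.0785 rad,  Δλ = +0.1571 rad
q = Δφ/Δψ = 0.6415
d = R·√(Δφ² + q²Δλ²) = 3442·0.12776 = 440 nmi

440 nmi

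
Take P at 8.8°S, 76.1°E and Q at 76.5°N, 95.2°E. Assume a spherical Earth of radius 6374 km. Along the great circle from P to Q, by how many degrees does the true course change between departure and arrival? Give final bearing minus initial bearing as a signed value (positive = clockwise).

Initial bearing θ₁ = atan2(sin Δλ cos φ₂, cos φ₁ sin φ₂ − sin φ₁ cos φ₂ cos Δλ) = 4.39°
Final bearing θ₂ = (initial bearing from the destination back to the start) + 180° = 18.91°
Δθ = θ₂ − θ₁ = +14.5°

+14.5°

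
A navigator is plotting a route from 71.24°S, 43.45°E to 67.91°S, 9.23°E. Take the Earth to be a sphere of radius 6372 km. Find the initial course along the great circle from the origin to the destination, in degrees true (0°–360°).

269.0°

θ = atan2( sin Δλ·cos φ₂ ,  cos φ₁ sin φ₂ − sin φ₁ cos φ₂ cos Δλ )
  = atan2(-0.2115, -0.0036) = 269.04°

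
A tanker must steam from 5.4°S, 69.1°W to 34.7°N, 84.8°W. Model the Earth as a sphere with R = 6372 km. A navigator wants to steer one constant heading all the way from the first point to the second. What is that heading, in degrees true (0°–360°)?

339.7°

Δψ = ln[tan(π/4+φ₂/2)/tan(π/4+φ₁/2)] = +0.7408
Δλ = -0.2740 rad (taken the short way round)
course = atan2(Δλ, Δψ) = 339.70°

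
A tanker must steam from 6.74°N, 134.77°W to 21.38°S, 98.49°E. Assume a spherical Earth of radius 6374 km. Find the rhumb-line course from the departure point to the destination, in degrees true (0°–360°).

Meridional parts: M(φ₁)=+0.1179, M(φ₂)=-0.3821 → ΔM = -0.5000;  Δλ = -2.2120 rad
tan C = Δλ / ΔM = +4.4238 → C = 257.26°

257.3°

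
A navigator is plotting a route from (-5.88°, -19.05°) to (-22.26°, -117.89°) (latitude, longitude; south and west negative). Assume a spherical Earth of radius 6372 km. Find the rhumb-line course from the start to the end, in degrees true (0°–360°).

260.3°

Δψ = ln[tan(π/4+φ₂/2)/tan(π/4+φ₁/2)] = -0.2959
Δλ = -1.7251 rad (taken the short way round)
course = atan2(Δλ, Δψ) = 260.27°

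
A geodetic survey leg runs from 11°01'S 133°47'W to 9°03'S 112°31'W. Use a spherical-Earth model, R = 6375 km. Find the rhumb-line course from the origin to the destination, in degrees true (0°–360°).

Δψ = ln[tan(π/4+φ₂/2)/tan(π/4+φ₁/2)] = +0.0349
Δλ = +0.3712 rad (taken the short way round)
course = atan2(Δλ, Δψ) = 84.63°

84.6°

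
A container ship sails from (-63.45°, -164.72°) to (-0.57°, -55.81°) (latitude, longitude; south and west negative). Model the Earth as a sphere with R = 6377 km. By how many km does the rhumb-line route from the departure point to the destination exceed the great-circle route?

Great circle: cos σ = sin φ₁ sin φ₂ + cos φ₁ cos φ₂ cos Δλ,  σ = 1.7072 rad → d_gc = 10886.6 km
Rhumb line: Δψ = +1.4343, q = Δφ/Δψ = 0.7652, d_rh = R√(Δφ²+q²Δλ²) = 11619.3 km
Excess = 11619.3 − 10886.6 = 732.7 ≈ 733 km

733 km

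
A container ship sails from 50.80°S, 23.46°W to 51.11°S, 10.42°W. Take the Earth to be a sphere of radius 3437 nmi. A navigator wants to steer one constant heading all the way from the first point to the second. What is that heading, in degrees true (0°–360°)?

92.2°

Δψ = ln[tan(π/4+φ₂/2)/tan(π/4+φ₁/2)] = -0.0086
Δλ = +0.2276 rad (taken the short way round)
course = atan2(Δλ, Δψ) = 92.16°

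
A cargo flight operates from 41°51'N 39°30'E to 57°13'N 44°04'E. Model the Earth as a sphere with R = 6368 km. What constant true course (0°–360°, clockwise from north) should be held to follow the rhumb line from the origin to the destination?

Meridional parts: M(φ₁)=+0.8056, M(φ₂)=+1.2236 → ΔM = +0.4180;  Δλ = +0.0797 rad
tan C = Δλ / ΔM = +0.1907 → C = 10.80°

10.8°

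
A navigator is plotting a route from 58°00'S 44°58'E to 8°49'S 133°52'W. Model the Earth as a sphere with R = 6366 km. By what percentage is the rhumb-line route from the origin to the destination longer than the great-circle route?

Great circle: σ = 1.9753 rad → d_gc = Rσ = 12574.8 km
Rhumb: Δφ = +0.8584, Δλ = -3.1212, Δψ = +1.0947, q = Δφ/Δψ = 0.7842 → d_rh = R√(Δφ²+q²Δλ²) = 16511.8 km
Excess = (16511.8 − 12574.8) / 12574.8 = 3937.0 / 12574.8 = 31.31% ≈ 31.3%

31.3%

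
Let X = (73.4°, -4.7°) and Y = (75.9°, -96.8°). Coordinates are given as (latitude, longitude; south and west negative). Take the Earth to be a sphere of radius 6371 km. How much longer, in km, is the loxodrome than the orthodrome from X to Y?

268 km

Great circle: cos σ = sin φ₁ sin φ₂ + cos φ₁ cos φ₂ cos Δλ,  σ = 0.3847 rad → d_gc = 2451.1 km
Rhumb line: Δψ = +0.1652, q = Δφ/Δψ = 0.2641, d_rh = R√(Δφ²+q²Δλ²) = 2719.3 km
Excess = 2719.3 − 2451.1 = 268.2 ≈ 268 km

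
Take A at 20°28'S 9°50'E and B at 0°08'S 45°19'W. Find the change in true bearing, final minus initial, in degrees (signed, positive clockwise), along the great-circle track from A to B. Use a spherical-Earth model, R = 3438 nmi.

At departure: θ₁ = atan2(sin Δλ cos φ₂, cos φ₁ sin φ₂ − sin φ₁ cos φ₂ cos Δλ) = 283.54°
At arrival: θ₂ = atan2(sin Δλ cos φ₁, −cos φ₂ sin φ₁ + sin φ₂ cos φ₁ cos Δλ) = 294.38°
Δθ = θ₂ − θ₁ = +10.8°

+10.8°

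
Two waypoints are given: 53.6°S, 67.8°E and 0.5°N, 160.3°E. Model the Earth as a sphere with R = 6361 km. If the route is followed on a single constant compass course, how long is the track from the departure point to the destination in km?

Rhumb course C = atan2(Δλ, Δψ) with Δψ = ln[tan(π/4+φ₂/2)/tan(π/4+φ₁/2)] = +1.1211, Δλ = +1.6144 → C = 55.22°
d = R·|Δφ| / |cos C| = 6361·0.94422 / 0.57038 = 10530 km

10530 km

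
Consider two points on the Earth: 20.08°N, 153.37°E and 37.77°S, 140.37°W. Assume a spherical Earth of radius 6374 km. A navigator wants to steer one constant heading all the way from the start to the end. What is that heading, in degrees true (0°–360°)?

Meridional parts: M(φ₁)=+0.3579, M(φ₂)=-0.7129 → ΔM = -1.0708;  Δλ = +1.1565 rad
tan C = Δλ / ΔM = -1.0800 → C = 132.80°

132.8°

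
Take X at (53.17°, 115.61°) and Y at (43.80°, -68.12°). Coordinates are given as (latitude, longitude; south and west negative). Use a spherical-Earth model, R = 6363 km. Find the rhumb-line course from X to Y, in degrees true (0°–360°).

94.6°

Δψ = ln[tan(π/4+φ₂/2)/tan(π/4+φ₁/2)] = -0.2477
Δλ = +3.0765 rad (taken the short way round)
course = atan2(Δλ, Δψ) = 94.60°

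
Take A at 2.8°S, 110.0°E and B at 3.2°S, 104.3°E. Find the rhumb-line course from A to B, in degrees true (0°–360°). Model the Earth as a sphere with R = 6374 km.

Meridional parts: M(φ₁)=-0.0489, M(φ₂)=-0.0559 → ΔM = -0.0070;  Δλ = -0.0995 rad
tan C = Δλ / ΔM = +14.2304 → C = 265.98°

266.0°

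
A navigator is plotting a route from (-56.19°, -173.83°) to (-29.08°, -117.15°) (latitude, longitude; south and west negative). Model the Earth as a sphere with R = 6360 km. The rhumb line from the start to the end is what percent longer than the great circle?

2.1%

Great circle: σ = 0.8353 rad → d_gc = Rσ = 5312.4 km
Rhumb: Δφ = +0.4732, Δλ = +0.9893, Δψ = +0.6601, q = Δφ/Δψ = 0.7167 → d_rh = R√(Δφ²+q²Δλ²) = 5421.4 km
Excess = (5421.4 − 5312.4) / 5312.4 = 109.0 / 5312.4 = 2.052% ≈ 2.1%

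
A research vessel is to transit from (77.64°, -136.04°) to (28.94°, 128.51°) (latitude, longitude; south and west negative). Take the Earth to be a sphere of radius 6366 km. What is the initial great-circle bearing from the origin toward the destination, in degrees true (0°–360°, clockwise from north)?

θ = atan2( sin Δλ·cos φ₂ ,  cos φ₁ sin φ₂ − sin φ₁ cos φ₂ cos Δλ )
  = atan2(-0.8712, +0.1848) = 281.97°

282.0°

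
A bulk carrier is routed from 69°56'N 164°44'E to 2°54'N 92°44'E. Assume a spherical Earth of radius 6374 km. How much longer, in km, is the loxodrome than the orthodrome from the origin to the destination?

279 km

Great circle: cos σ = sin φ₁ sin φ₂ + cos φ₁ cos φ₂ cos Δλ,  σ = 1.4168 rad → d_gc = 9030.5 km
Rhumb line: Δψ = -1.6814, q = Δφ/Δψ = 0.6958, d_rh = R√(Δφ²+q²Δλ²) = 9309.9 km
Excess = 9309.9 − 9030.5 = 279.4 ≈ 279 km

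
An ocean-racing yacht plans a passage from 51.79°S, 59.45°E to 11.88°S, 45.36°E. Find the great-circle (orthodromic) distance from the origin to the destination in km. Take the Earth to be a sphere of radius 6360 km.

4608 km

Haversine: a = sin²(Δφ/2)+cos φ₁ cos φ₂ sin²(Δλ/2) = 0.12558;  σ = 2·atan2(√a,√(1−a))
σ = 41.510° → d = Rσ = 6360·0.72448 = 4608 km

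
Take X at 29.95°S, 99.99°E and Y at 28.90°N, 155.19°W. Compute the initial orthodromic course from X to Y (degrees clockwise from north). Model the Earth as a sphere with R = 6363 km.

θ = atan2( sin Δλ·cos φ₂ ,  cos φ₁ sin φ₂ − sin φ₁ cos φ₂ cos Δλ )
  = atan2(+0.8463, +0.3070) = 70.07°

70.1°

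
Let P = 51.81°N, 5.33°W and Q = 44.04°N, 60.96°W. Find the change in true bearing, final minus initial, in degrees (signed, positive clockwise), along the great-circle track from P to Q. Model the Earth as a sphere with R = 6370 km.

-42.9°

At departure: θ₁ = atan2(sin Δλ cos φ₂, cos φ₁ sin φ₂ − sin φ₁ cos φ₂ cos Δλ) = 280.58°
At arrival: θ₂ = atan2(sin Δλ cos φ₁, −cos φ₂ sin φ₁ + sin φ₂ cos φ₁ cos Δλ) = 237.72°
Δθ = θ₂ − θ₁ = -42.9°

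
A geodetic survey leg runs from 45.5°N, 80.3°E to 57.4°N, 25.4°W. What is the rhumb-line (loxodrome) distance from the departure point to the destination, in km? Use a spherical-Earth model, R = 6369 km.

7387 km

Δψ = ln[tan(π/4+φ₂/2)/tan(π/4+φ₁/2)] = +0.3358;  Δφ = +0.2077 rad,  Δλ = -1.8448 rad
q = Δφ/Δψ = 0.6185
d = R·√(Δφ² + q²Δλ²) = 6369·1.15980 = 7387 km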